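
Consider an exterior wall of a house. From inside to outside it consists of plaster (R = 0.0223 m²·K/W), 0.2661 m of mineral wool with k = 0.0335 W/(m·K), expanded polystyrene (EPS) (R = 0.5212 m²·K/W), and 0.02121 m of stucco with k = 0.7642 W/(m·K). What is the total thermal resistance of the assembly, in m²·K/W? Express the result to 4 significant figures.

0.2661/0.0335 = 7.9433
0.02121/0.7642 = 0.027755
R_total = 0.0223 + 7.9433 + 0.5212 + 0.027755 = 8.5145 m²·K/W

8.515 m²·K/W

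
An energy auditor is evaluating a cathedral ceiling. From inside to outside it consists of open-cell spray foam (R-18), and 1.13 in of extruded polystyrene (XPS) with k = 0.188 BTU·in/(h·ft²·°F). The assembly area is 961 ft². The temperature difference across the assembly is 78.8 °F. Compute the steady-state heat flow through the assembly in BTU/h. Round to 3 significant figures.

1.13/0.188 = 6.011
R_total = 18 + 6.011 = 24.01 ft²·°F·h/BTU
Q = A·ΔT/R = 961 × 78.8 / 24.01 = 3154 BTU/h

3150 BTU/h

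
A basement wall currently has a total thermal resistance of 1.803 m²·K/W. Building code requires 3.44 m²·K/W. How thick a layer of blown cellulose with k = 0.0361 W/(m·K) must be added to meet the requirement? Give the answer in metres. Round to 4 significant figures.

0.05910 m

ΔR = 3.44 − 1.803 = 1.637 m²·K/W
L = ΔR × k = 1.637 × 0.0361 = 0.059096 m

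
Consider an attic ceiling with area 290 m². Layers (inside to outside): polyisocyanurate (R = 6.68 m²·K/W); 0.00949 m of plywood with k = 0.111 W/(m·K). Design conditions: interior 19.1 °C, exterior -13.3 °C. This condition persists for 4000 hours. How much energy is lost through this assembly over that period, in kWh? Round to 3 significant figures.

5560 kWh

0.00949/0.111 = 0.0855
R_total = 6.68 + 0.0855 = 6.765 m²·K/W
Q = 290 × (19.1 − (-13.3)) / 6.765 = 1389 W
E = 1389 W × 4000 h / 1000 = 5555 kWh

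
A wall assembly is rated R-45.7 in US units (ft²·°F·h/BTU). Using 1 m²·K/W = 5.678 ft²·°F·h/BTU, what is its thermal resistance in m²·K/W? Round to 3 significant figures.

8.05 m²·K/W

R_SI = 45.7/5.678 = 8.049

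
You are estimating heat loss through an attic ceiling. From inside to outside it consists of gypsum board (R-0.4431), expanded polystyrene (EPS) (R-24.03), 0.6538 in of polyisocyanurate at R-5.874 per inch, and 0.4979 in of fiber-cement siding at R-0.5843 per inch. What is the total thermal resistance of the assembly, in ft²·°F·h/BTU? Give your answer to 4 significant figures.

0.6538 × 5.874 = 3.8404
0.4979 × 0.5843 = 0.29092
R_total = 0.4431 + 24.03 + 3.8404 + 0.29092 = 28.604 ft²·°F·h/BTU

28.60 ft²·°F·h/BTU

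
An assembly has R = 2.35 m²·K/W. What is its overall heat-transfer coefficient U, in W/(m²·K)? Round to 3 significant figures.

0.426 W/(m²·K)

U = 1/R = 1/2.35 = 0.4255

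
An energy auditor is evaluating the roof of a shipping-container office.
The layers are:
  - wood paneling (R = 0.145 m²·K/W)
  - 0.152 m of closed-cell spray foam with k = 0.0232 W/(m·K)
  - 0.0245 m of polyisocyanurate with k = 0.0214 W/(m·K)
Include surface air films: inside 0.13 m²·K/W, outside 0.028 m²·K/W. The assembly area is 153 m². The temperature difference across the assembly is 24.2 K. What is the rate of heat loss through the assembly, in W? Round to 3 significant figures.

463 W

0.152/0.0232 = 6.552
0.0245/0.0214 = 1.145
R_total = 0.13 + 0.145 + 6.552 + 1.145 + 0.028 = 8 m²·K/W
Q = A·ΔT/R = 153 × 24.2 / 8 = 462.8 W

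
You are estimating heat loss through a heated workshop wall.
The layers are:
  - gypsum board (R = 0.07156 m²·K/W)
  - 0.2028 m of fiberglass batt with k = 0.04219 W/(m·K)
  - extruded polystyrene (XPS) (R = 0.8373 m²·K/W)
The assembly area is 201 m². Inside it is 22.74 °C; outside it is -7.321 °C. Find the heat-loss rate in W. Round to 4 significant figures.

1057 W

0.2028/0.04219 = 4.8068
R_total = 0.07156 + 4.8068 + 0.8373 = 5.7157 m²·K/W
Q = A·ΔT/R = 201 × (22.74 − (-7.321)) / 5.7157 = 1057.1 W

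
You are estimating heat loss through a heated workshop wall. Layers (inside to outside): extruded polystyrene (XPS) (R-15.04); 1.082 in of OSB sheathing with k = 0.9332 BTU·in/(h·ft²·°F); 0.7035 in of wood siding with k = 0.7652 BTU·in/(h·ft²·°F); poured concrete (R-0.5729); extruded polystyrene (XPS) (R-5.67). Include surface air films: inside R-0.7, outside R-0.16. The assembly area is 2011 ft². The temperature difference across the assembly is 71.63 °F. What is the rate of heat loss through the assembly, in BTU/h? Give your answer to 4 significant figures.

5947 BTU/h

1.082/0.9332 = 1.1595
0.7035/0.7652 = 0.91937
R_total = 0.7 + 15.04 + 1.1595 + 0.91937 + 0.5729 + 5.67 + 0.16 = 24.222 ft²·°F·h/BTU
Q = A·ΔT/R = 2011 × 71.63 / 24.222 = 5947.1 BTU/h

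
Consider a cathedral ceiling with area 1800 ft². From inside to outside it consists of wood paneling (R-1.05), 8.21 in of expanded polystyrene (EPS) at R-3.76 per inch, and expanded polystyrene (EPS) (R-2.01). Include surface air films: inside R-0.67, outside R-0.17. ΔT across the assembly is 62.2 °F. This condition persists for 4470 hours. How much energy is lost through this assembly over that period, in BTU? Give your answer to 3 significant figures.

8.21 × 3.76 = 30.87
R_total = 0.67 + 1.05 + 30.87 + 2.01 + 0.17 = 34.77 ft²·°F·h/BTU
Q = 1800 × 62.2 / 34.77 = 3220 BTU/h
E = 3220 × 4470 = 14390000 BTU

14400000 BTU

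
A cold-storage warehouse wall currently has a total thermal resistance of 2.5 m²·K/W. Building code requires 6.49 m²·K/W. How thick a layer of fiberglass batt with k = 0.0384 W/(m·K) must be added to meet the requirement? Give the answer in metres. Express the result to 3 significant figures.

0.153 m

ΔR = 6.49 − 2.5 = 3.99 m²·K/W
L = ΔR × k = 3.99 × 0.0384 = 0.1532 m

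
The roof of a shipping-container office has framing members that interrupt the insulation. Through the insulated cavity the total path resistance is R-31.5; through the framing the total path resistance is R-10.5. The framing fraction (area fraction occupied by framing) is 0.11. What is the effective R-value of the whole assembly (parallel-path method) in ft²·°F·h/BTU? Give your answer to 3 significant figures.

25.8 ft²·°F·h/BTU

U_eff = 0.89/31.5 + 0.11/10.5 = 0.02825 + 0.01048 = 0.03873
R_eff = 1/U_eff = 25.82 ft²·°F·h/BTU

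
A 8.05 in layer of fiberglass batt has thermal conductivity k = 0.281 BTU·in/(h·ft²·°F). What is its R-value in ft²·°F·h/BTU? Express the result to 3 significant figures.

R = L/k = 8.05/0.281 = 28.65 ft²·°F·h/BTU

28.6 ft²·°F·h/BTU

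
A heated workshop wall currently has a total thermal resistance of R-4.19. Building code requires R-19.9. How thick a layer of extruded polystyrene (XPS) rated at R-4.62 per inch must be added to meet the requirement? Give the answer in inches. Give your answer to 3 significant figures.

3.40 in

ΔR = 19.9 − 4.19 = 15.71 ft²·°F·h/BTU
L = ΔR / (R/in) = 15.71/4.62 = 3.4 in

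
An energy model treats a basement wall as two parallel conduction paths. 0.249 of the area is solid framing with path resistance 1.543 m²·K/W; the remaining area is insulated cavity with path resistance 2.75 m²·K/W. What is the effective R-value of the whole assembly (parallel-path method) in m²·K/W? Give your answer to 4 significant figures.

U_eff = 0.751/2.75 + 0.249/1.543 = 0.27309 + 0.16137 = 0.43446
R_eff = 1/U_eff = 2.3017 m²·K/W

2.302 m²·K/W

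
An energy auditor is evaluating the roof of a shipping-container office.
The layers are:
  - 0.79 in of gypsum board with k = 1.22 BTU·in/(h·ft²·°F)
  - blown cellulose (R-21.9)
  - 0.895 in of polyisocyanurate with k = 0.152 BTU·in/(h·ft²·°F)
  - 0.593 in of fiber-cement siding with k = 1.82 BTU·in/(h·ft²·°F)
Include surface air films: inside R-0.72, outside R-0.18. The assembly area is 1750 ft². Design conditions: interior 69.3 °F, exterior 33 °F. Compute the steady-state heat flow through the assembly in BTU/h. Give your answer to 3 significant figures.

0.79/1.22 = 0.6475
0.895/0.152 = 5.888
0.593/1.82 = 0.3258
R_total = 0.72 + 0.6475 + 21.9 + 5.888 + 0.3258 + 0.18 = 29.66 ft²·°F·h/BTU
Q = A·ΔT/R = 1750 × (69.3 − 33) / 29.66 = 2142 BTU/h

2140 BTU/h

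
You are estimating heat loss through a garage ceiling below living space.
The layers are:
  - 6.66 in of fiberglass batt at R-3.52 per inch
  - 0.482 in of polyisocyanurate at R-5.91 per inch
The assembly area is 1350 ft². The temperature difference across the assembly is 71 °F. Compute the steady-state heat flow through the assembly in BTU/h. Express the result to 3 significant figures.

3650 BTU/h

6.66 × 3.52 = 23.44
0.482 × 5.91 = 2.849
R_total = 23.44 + 2.849 = 26.29 ft²·°F·h/BTU
Q = A·ΔT/R = 1350 × 71 / 26.29 = 3646 BTU/h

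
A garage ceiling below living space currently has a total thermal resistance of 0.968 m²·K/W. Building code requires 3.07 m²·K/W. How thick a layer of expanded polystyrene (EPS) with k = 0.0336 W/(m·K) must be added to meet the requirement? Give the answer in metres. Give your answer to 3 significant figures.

0.0706 m

ΔR = 3.07 − 0.968 = 2.102 m²·K/W
L = ΔR × k = 2.102 × 0.0336 = 0.07063 m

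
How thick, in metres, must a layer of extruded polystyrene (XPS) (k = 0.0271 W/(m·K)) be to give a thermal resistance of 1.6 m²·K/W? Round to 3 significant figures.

0.0434 m

L = R·k = 1.6 × 0.0271 = 0.04336 m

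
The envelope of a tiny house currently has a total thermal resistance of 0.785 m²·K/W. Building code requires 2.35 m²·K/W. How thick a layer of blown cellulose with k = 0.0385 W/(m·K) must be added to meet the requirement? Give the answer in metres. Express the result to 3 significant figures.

ΔR = 2.35 − 0.785 = 1.565 m²·K/W
L = ΔR × k = 1.565 × 0.0385 = 0.06025 m

0.0603 m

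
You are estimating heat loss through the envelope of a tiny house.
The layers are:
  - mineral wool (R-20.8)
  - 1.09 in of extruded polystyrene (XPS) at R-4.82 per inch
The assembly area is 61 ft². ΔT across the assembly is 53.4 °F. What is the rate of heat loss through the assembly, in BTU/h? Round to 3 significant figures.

125 BTU/h

1.09 × 4.82 = 5.254
R_total = 20.8 + 5.254 = 26.05 ft²·°F·h/BTU
Q = A·ΔT/R = 61 × 53.4 / 26.05 = 125 BTU/h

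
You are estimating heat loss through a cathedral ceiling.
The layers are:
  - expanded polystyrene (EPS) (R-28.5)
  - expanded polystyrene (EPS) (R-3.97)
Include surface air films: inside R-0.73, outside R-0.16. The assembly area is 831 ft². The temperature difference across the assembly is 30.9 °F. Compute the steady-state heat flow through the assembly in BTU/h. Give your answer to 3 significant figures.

R_total = 0.73 + 28.5 + 3.97 + 0.16 = 33.36 ft²·°F·h/BTU
Q = A·ΔT/R = 831 × 30.9 / 33.36 = 769.7 BTU/h

770 BTU/h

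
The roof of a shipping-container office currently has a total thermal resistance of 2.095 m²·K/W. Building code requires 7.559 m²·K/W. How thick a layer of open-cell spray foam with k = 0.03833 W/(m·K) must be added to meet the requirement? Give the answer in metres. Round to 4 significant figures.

ΔR = 7.559 − 2.095 = 5.464 m²·K/W
L = ΔR × k = 5.464 × 0.03833 = 0.20944 m

0.2094 m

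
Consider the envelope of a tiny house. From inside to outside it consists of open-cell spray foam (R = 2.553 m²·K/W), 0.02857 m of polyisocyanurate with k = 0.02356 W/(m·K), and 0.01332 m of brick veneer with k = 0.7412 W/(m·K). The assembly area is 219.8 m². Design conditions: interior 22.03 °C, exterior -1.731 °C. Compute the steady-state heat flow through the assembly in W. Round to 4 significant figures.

0.02857/0.02356 = 1.2126
0.01332/0.7412 = 0.017971
R_total = 2.553 + 1.2126 + 0.017971 = 3.7836 m²·K/W
Q = A·ΔT/R = 219.8 × (22.03 − (-1.731)) / 3.7836 = 1380.3 W

1380 W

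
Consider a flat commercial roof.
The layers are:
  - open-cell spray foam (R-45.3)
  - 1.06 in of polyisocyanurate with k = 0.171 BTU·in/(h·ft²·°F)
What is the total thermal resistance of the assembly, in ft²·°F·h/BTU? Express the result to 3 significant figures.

51.5 ft²·°F·h/BTU

1.06/0.171 = 6.199
R_total = 45.3 + 6.199 = 51.5 ft²·°F·h/BTU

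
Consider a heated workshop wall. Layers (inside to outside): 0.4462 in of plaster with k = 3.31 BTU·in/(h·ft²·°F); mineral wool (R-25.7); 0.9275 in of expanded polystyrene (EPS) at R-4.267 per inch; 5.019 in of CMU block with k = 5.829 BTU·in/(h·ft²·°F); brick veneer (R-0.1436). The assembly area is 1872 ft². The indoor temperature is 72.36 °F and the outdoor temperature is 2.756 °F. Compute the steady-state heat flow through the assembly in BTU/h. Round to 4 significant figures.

0.4462/3.31 = 0.1348
0.9275 × 4.267 = 3.9576
5.019/5.829 = 0.86104
R_total = 0.1348 + 25.7 + 3.9576 + 0.86104 + 0.1436 = 30.797 ft²·°F·h/BTU
Q = A·ΔT/R = 1872 × (72.36 − 2.756) / 30.797 = 4230.9 BTU/h

4231 BTU/h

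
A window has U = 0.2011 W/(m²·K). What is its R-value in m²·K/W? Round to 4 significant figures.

R = 1/U = 1/0.2011 = 4.9727

4.973 m²·K/W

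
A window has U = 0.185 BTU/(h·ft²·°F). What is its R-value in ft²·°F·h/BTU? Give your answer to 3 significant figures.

R = 1/U = 1/0.185 = 5.405

5.41 ft²·°F·h/BTU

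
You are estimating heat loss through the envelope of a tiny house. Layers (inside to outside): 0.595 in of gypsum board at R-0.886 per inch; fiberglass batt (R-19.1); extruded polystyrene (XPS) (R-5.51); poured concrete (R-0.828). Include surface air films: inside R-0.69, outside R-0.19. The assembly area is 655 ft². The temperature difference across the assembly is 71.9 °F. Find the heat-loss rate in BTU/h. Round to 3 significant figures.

0.595 × 0.886 = 0.5272
R_total = 0.69 + 0.5272 + 19.1 + 5.51 + 0.828 + 0.19 = 26.85 ft²·°F·h/BTU
Q = A·ΔT/R = 655 × 71.9 / 26.85 = 1754 BTU/h

1750 BTU/h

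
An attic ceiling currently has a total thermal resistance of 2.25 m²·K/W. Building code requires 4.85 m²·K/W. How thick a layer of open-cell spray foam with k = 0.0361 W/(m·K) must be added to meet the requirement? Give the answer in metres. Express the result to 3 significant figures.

0.0939 m

ΔR = 4.85 − 2.25 = 2.6 m²·K/W
L = ΔR × k = 2.6 × 0.0361 = 0.09386 m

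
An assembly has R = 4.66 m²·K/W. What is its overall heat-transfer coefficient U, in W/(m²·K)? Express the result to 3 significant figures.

U = 1/R = 1/4.66 = 0.2146

0.215 W/(m²·K)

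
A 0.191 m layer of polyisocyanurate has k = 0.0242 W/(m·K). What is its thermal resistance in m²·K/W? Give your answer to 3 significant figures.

R = L/k = 0.191/0.0242 = 7.893 m²·K/W

7.89 m²·K/W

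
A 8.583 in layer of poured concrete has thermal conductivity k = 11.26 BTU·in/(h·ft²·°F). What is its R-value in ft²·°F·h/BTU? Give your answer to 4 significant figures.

0.7623 ft²·°F·h/BTU

R = L/k = 8.583/11.26 = 0.76226 ft²·°F·h/BTU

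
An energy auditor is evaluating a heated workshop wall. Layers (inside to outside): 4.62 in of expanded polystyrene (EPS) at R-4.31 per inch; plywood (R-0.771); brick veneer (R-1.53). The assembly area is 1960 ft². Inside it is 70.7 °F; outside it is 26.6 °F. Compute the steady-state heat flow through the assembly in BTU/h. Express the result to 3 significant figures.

4.62 × 4.31 = 19.91
R_total = 19.91 + 0.771 + 1.53 = 22.21 ft²·°F·h/BTU
Q = A·ΔT/R = 1960 × (70.7 − 26.6) / 22.21 = 3891 BTU/h

3890 BTU/h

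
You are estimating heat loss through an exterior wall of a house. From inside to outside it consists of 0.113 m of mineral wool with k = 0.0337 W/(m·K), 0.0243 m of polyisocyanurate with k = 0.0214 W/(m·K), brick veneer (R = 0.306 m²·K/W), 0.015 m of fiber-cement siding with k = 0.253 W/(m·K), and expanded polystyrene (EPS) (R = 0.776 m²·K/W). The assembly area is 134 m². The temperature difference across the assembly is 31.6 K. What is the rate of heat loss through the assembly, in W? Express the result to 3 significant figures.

0.113/0.0337 = 3.353
0.0243/0.0214 = 1.136
0.015/0.253 = 0.05929
R_total = 3.353 + 1.136 + 0.306 + 0.05929 + 0.776 = 5.63 m²·K/W
Q = A·ΔT/R = 134 × 31.6 / 5.63 = 752.1 W

752 W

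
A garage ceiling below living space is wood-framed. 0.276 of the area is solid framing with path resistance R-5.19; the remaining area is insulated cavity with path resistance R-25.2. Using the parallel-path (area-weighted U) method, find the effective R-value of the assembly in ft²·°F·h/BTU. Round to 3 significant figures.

U_eff = 0.724/25.2 + 0.276/5.19 = 0.02873 + 0.05318 = 0.08191
R_eff = 1/U_eff = 12.21 ft²·°F·h/BTU

12.2 ft²·°F·h/BTU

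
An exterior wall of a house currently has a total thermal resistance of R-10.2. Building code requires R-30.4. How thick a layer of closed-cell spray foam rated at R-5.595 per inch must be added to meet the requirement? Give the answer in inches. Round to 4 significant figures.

ΔR = 30.4 − 10.2 = 20.2 ft²·°F·h/BTU
L = ΔR / (R/in) = 20.2/5.595 = 3.6104 in

3.610 in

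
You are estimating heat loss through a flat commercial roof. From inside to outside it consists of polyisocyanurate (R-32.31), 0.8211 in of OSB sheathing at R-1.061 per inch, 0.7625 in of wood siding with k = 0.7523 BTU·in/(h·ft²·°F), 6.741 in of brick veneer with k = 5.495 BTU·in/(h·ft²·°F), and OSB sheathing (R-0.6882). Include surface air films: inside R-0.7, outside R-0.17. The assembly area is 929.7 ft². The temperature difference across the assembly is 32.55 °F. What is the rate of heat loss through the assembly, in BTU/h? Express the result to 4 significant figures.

0.8211 × 1.061 = 0.87119
0.7625/0.7523 = 1.0136
6.741/5.495 = 1.2268
R_total = 0.7 + 32.31 + 0.87119 + 1.0136 + 1.2268 + 0.6882 + 0.17 = 36.98 ft²·°F·h/BTU
Q = A·ΔT/R = 929.7 × 32.55 / 36.98 = 818.33 BTU/h

818.3 BTU/h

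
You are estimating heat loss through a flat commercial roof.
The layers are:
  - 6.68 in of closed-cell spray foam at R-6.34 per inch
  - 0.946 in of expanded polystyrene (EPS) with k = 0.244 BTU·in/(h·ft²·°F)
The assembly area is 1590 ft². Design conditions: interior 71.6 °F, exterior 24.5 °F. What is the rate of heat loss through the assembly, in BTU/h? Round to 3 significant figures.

1620 BTU/h

6.68 × 6.34 = 42.35
0.946/0.244 = 3.877
R_total = 42.35 + 3.877 = 46.23 ft²·°F·h/BTU
Q = A·ΔT/R = 1590 × (71.6 − 24.5) / 46.23 = 1620 BTU/h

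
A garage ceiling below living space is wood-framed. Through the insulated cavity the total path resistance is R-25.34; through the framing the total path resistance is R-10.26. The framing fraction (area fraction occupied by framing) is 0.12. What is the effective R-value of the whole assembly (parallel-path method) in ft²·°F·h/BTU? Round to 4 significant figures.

21.54 ft²·°F·h/BTU

U_eff = 0.88/25.34 + 0.12/10.26 = 0.034728 + 0.011696 = 0.046424
R_eff = 1/U_eff = 21.541 ft²·°F·h/BTU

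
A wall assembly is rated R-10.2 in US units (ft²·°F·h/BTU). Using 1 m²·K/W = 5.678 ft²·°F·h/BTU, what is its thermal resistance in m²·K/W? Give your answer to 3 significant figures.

1.80 m²·K/W

R_SI = 10.2/5.678 = 1.796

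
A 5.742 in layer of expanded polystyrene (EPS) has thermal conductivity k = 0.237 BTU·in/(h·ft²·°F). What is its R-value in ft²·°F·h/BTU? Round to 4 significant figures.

24.23 ft²·°F·h/BTU

R = L/k = 5.742/0.237 = 24.228 ft²·°F·h/BTU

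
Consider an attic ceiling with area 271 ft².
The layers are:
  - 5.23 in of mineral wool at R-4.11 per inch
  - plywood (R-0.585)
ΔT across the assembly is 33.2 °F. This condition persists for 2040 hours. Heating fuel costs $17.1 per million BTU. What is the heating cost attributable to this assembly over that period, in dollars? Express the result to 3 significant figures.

14.2 dollars

5.23 × 4.11 = 21.5
R_total = 21.5 + 0.585 = 22.08 ft²·°F·h/BTU
Q = 271 × 33.2 / 22.08 = 407.5 BTU/h
E = 407.5 × 2040 = 831300 BTU
Cost = 831300/10⁶ × 17.1 = $14.21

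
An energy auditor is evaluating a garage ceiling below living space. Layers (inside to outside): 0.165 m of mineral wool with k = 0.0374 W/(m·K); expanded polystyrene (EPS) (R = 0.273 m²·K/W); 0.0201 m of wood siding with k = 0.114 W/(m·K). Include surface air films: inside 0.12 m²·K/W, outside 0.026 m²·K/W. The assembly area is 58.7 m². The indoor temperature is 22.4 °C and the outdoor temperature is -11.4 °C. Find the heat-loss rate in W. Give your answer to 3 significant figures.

0.165/0.0374 = 4.412
0.0201/0.114 = 0.1763
R_total = 0.12 + 4.412 + 0.273 + 0.1763 + 0.026 = 5.007 m²·K/W
Q = A·ΔT/R = 58.7 × (22.4 − (-11.4)) / 5.007 = 396.3 W

396 W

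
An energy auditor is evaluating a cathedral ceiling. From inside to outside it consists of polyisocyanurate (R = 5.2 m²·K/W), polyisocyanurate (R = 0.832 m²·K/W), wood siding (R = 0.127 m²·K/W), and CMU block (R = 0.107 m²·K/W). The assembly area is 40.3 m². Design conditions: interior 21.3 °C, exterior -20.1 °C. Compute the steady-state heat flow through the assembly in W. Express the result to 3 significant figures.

266 W

R_total = 5.2 + 0.832 + 0.127 + 0.107 = 6.266 m²·K/W
Q = A·ΔT/R = 40.3 × (21.3 − (-20.1)) / 6.266 = 266.3 W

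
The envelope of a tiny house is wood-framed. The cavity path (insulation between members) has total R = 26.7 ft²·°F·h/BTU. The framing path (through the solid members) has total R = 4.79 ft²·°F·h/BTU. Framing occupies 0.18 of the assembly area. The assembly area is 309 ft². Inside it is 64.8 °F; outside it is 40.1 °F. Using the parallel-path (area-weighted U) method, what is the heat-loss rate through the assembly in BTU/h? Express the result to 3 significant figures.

U_eff = 0.82/26.7 + 0.18/4.79 = 0.03071 + 0.03758 = 0.06829
R_eff = 1/U_eff = 14.64 ft²·°F·h/BTU
Q = 309 × (64.8 − 40.1) / 14.64 = 521.2 BTU/h

521 BTU/h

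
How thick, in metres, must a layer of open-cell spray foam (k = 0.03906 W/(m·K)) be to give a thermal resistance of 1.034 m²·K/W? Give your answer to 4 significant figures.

L = R·k = 1.034 × 0.03906 = 0.040388 m

0.04039 m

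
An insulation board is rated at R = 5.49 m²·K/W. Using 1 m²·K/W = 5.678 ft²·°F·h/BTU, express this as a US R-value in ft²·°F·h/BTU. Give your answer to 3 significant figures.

31.2 ft²·°F·h/BTU

R_US = 5.49 × 5.678 = 31.17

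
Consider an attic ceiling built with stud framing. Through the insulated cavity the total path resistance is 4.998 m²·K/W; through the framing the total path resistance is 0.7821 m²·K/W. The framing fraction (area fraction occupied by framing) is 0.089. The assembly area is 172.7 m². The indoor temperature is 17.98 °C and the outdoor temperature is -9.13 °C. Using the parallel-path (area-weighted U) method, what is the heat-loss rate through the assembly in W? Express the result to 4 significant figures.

1386 W

U_eff = 0.911/4.998 + 0.089/0.7821 = 0.18227 + 0.1138 = 0.29607
R_eff = 1/U_eff = 3.3776 m²·K/W
Q = 172.7 × (17.98 − (-9.13)) / 3.3776 = 1386.2 W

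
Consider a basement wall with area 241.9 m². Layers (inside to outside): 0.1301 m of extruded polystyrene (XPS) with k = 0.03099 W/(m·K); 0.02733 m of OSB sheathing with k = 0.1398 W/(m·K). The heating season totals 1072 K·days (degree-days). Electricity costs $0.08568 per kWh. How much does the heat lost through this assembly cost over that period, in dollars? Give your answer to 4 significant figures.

121.4 dollars

0.1301/0.03099 = 4.1981
0.02733/0.1398 = 0.19549
R_total = 4.1981 + 0.19549 = 4.3936 m²·K/W
E = A × HDD × 24 / R / 1000 = 241.9 × 1072 × 24 / 4.3936 / 1000 = 1416.5 kWh
Cost = 1416.5 × 0.08568 = $121.37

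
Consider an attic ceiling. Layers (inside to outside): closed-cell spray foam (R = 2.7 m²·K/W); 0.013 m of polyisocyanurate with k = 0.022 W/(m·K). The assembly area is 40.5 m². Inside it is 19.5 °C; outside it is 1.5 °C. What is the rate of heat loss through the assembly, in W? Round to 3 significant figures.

0.013/0.022 = 0.5909
R_total = 2.7 + 0.5909 = 3.291 m²·K/W
Q = A·ΔT/R = 40.5 × (19.5 − 1.5) / 3.291 = 221.5 W

222 W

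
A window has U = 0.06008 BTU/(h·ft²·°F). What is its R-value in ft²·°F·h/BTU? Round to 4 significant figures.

16.64 ft²·°F·h/BTU

R = 1/U = 1/0.06008 = 16.644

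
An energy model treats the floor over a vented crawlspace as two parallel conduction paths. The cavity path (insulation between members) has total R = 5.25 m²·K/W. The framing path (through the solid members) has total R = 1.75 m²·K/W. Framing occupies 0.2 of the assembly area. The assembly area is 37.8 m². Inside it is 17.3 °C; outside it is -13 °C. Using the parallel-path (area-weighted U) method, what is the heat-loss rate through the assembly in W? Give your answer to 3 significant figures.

305 W

U_eff = 0.8/5.25 + 0.2/1.75 = 0.1524 + 0.1143 = 0.2667
R_eff = 1/U_eff = 3.75 m²·K/W
Q = 37.8 × (17.3 − (-13)) / 3.75 = 305.4 W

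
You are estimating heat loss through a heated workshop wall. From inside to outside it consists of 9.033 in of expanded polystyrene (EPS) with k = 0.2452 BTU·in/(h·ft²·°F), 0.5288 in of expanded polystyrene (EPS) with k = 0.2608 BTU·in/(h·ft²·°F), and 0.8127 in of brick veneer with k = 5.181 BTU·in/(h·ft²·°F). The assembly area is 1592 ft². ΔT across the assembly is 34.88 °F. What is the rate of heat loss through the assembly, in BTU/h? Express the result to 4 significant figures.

9.033/0.2452 = 36.839
0.5288/0.2608 = 2.0276
0.8127/5.181 = 0.15686
R_total = 36.839 + 2.0276 + 0.15686 = 39.024 ft²·°F·h/BTU
Q = A·ΔT/R = 1592 × 34.88 / 39.024 = 1423 BTU/h

1423 BTU/h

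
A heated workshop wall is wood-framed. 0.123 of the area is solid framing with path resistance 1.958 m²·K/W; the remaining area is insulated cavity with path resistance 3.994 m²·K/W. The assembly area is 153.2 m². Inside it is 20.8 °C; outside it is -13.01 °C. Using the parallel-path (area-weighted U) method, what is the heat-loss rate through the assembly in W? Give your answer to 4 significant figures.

U_eff = 0.877/3.994 + 0.123/1.958 = 0.21958 + 0.062819 = 0.2824
R_eff = 1/U_eff = 3.5411 m²·K/W
Q = 153.2 × (20.8 − (-13.01)) / 3.5411 = 1462.7 W

1463 W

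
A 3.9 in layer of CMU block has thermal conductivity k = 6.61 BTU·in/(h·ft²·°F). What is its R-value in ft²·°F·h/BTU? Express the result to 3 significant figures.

0.590 ft²·°F·h/BTU

R = L/k = 3.9/6.61 = 0.59 ft²·°F·h/BTU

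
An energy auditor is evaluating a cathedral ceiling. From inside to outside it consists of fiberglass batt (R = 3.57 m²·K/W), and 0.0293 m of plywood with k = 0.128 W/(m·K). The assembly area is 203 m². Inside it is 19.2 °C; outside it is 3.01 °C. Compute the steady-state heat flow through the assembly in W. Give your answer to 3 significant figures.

865 W

0.0293/0.128 = 0.2289
R_total = 3.57 + 0.2289 = 3.799 m²·K/W
Q = A·ΔT/R = 203 × (19.2 − 3.01) / 3.799 = 865.1 W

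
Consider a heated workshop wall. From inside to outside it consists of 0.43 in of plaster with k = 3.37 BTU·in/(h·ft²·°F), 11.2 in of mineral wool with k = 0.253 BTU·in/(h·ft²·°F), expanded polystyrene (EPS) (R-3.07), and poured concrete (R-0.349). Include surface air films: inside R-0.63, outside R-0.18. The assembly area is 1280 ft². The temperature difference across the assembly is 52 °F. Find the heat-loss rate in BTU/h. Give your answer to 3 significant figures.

0.43/3.37 = 0.1276
11.2/0.253 = 44.27
R_total = 0.63 + 0.1276 + 44.27 + 3.07 + 0.349 + 0.18 = 48.63 ft²·°F·h/BTU
Q = A·ΔT/R = 1280 × 52 / 48.63 = 1369 BTU/h

1370 BTU/h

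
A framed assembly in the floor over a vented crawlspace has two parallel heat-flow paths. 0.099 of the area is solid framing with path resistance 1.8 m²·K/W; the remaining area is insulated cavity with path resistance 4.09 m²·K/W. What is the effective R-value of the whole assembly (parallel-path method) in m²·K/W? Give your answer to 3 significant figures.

U_eff = 0.901/4.09 + 0.099/1.8 = 0.2203 + 0.055 = 0.2753
R_eff = 1/U_eff = 3.632 m²·K/W

3.63 m²·K/W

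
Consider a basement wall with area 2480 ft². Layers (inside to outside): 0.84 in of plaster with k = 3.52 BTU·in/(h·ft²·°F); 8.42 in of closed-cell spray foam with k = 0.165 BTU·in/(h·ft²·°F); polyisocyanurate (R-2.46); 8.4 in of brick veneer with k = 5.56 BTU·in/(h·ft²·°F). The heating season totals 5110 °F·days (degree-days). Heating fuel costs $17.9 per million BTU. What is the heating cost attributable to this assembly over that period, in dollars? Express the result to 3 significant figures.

0.84/3.52 = 0.2386
8.42/0.165 = 51.03
8.4/5.56 = 1.511
R_total = 0.2386 + 51.03 + 2.46 + 1.511 = 55.24 ft²·°F·h/BTU
E = A × HDD × 24 / R = 2480 × 5110 × 24 / 55.24 = 5506000 BTU
Cost = 5506000/10⁶ × 17.9 = $98.56

98.6 dollars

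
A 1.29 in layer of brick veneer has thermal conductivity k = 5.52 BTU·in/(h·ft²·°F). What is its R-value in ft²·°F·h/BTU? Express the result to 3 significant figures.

0.234 ft²·°F·h/BTU

R = L/k = 1.29/5.52 = 0.2337 ft²·°F·h/BTU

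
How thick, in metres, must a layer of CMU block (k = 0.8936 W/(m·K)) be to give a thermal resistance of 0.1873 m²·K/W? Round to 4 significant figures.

0.1674 m

L = R·k = 0.1873 × 0.8936 = 0.16737 m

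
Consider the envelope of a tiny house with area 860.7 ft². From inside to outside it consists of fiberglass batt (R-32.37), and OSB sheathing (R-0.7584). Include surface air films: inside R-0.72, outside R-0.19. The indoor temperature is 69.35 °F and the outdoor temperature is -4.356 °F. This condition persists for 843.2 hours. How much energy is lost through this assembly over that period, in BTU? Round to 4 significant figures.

R_total = 0.72 + 32.37 + 0.7584 + 0.19 = 34.038 ft²·°F·h/BTU
Q = 860.7 × (69.35 − (-4.356)) / 34.038 = 1863.7 BTU/h
E = 1863.7 × 843.2 = 1571500 BTU

1572000 BTU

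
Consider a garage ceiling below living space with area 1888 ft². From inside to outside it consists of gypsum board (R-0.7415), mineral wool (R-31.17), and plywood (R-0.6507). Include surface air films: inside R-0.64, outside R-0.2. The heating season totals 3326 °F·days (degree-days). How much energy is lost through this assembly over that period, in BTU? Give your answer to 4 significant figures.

4512000 BTU

R_total = 0.64 + 0.7415 + 31.17 + 0.6507 + 0.2 = 33.402 ft²·°F·h/BTU
E = A × HDD × 24 / R = 1888 × 3326 × 24 / 33.402 = 4511900 BTU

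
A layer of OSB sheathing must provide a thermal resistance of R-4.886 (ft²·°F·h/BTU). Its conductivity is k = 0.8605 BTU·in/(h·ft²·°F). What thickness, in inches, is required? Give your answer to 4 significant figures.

L = R × k = 4.886 × 0.8605 = 4.2044 in

4.204 in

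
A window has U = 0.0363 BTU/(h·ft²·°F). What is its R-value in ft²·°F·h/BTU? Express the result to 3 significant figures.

27.5 ft²·°F·h/BTU

R = 1/U = 1/0.0363 = 27.55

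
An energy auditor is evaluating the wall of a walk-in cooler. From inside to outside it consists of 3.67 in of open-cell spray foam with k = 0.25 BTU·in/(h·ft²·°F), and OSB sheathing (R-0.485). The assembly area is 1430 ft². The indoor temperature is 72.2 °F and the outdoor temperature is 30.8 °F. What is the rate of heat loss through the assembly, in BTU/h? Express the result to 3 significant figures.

3.67/0.25 = 14.68
R_total = 14.68 + 0.485 = 15.16 ft²·°F·h/BTU
Q = A·ΔT/R = 1430 × (72.2 − 30.8) / 15.16 = 3904 BTU/h

3900 BTU/h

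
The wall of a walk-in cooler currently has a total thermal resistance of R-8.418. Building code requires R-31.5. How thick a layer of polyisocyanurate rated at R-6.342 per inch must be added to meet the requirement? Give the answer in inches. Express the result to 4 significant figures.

ΔR = 31.5 − 8.418 = 23.082 ft²·°F·h/BTU
L = ΔR / (R/in) = 23.082/6.342 = 3.6395 in

3.640 in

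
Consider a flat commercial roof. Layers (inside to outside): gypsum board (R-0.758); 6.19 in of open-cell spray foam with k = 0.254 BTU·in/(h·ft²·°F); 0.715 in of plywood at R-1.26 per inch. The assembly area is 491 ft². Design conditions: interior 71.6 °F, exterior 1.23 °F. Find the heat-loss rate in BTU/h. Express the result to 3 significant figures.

6.19/0.254 = 24.37
0.715 × 1.26 = 0.9009
R_total = 0.758 + 24.37 + 0.9009 = 26.03 ft²·°F·h/BTU
Q = A·ΔT/R = 491 × (71.6 − 1.23) / 26.03 = 1327 BTU/h

1330 BTU/h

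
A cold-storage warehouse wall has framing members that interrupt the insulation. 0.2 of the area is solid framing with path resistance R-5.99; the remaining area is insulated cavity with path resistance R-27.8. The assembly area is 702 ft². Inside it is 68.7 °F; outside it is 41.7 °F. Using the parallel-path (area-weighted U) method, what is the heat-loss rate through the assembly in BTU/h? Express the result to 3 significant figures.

U_eff = 0.8/27.8 + 0.2/5.99 = 0.02878 + 0.03339 = 0.06217
R_eff = 1/U_eff = 16.09 ft²·°F·h/BTU
Q = 702 × (68.7 − 41.7) / 16.09 = 1178 BTU/h

1180 BTU/h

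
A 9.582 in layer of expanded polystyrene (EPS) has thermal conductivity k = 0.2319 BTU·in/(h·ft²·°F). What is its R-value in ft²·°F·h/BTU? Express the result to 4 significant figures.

41.32 ft²·°F·h/BTU

R = L/k = 9.582/0.2319 = 41.32 ft²·°F·h/BTU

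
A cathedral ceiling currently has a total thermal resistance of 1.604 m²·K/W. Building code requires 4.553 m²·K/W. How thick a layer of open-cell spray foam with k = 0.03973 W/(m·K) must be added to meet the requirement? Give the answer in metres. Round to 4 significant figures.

0.1172 m

ΔR = 4.553 − 1.604 = 2.949 m²·K/W
L = ΔR × k = 2.949 × 0.03973 = 0.11716 m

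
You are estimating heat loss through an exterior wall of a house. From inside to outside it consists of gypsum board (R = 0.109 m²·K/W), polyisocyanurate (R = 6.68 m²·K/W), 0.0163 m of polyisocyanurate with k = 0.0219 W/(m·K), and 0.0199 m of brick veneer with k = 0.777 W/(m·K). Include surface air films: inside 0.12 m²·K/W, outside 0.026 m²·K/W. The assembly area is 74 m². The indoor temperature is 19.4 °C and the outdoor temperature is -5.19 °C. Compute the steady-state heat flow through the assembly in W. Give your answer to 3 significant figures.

0.0163/0.0219 = 0.7443
0.0199/0.777 = 0.02561
R_total = 0.12 + 0.109 + 6.68 + 0.7443 + 0.02561 + 0.026 = 7.705 m²·K/W
Q = A·ΔT/R = 74 × (19.4 − (-5.19)) / 7.705 = 236.2 W

236 W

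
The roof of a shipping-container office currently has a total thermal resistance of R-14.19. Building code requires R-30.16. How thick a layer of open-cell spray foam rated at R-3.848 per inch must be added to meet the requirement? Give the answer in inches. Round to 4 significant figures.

4.150 in

ΔR = 30.16 − 14.19 = 15.97 ft²·°F·h/BTU
L = ΔR / (R/in) = 15.97/3.848 = 4.1502 in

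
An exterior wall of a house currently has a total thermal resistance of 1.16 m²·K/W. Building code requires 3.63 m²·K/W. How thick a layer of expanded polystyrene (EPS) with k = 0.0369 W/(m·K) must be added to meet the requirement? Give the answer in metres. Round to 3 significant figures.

ΔR = 3.63 − 1.16 = 2.47 m²·K/W
L = ΔR × k = 2.47 × 0.0369 = 0.09114 m

0.0911 m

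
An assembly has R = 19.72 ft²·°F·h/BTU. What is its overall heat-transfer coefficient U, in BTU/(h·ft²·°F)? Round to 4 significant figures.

0.05071 BTU/(h·ft²·°F)

U = 1/R = 1/19.72 = 0.05071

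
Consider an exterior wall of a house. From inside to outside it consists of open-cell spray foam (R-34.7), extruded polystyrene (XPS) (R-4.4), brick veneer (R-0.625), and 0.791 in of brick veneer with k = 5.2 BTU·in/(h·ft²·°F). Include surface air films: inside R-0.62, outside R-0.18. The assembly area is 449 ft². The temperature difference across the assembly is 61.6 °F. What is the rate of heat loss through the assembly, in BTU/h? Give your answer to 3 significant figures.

0.791/5.2 = 0.1521
R_total = 0.62 + 34.7 + 4.4 + 0.625 + 0.1521 + 0.18 = 40.68 ft²·°F·h/BTU
Q = A·ΔT/R = 449 × 61.6 / 40.68 = 679.9 BTU/h

680 BTU/h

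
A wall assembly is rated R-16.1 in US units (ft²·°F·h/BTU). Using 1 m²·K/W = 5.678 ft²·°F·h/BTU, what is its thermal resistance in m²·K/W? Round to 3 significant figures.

2.84 m²·K/W

R_SI = 16.1/5.678 = 2.836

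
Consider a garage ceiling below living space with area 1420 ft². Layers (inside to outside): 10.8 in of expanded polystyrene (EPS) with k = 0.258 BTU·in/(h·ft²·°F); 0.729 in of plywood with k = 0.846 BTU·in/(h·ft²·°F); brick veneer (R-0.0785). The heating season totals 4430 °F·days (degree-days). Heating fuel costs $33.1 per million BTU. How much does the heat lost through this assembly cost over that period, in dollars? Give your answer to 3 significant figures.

117 dollars

10.8/0.258 = 41.86
0.729/0.846 = 0.8617
R_total = 41.86 + 0.8617 + 0.0785 = 42.8 ft²·°F·h/BTU
E = A × HDD × 24 / R = 1420 × 4430 × 24 / 42.8 = 3527000 BTU
Cost = 3527000/10⁶ × 33.1 = $116.8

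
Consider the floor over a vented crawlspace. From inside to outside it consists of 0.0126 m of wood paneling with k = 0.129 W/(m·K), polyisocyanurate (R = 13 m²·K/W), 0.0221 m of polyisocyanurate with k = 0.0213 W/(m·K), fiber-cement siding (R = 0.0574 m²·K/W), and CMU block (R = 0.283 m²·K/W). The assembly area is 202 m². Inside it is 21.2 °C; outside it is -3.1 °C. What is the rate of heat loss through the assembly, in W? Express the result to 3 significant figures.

0.0126/0.129 = 0.09767
0.0221/0.0213 = 1.038
R_total = 0.09767 + 13 + 1.038 + 0.0574 + 0.283 = 14.48 m²·K/W
Q = A·ΔT/R = 202 × (21.2 − (-3.1)) / 14.48 = 339.1 W

339 W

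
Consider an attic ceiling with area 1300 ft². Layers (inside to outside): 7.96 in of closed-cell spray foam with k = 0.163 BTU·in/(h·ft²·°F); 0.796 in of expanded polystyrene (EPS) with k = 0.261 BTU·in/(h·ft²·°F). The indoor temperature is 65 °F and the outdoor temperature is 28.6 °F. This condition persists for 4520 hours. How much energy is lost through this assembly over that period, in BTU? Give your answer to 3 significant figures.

4120000 BTU

7.96/0.163 = 48.83
0.796/0.261 = 3.05
R_total = 48.83 + 3.05 = 51.88 ft²·°F·h/BTU
Q = 1300 × (65 − 28.6) / 51.88 = 912 BTU/h
E = 912 × 4520 = 4122000 BTU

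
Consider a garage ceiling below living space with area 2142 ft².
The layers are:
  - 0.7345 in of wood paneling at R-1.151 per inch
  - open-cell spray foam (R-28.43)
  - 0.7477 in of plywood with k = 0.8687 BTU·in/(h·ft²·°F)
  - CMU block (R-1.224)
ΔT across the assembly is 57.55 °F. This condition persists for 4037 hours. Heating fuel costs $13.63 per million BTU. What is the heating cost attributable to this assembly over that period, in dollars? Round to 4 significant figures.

0.7345 × 1.151 = 0.84541
0.7477/0.8687 = 0.86071
R_total = 0.84541 + 28.43 + 0.86071 + 1.224 = 31.36 ft²·°F·h/BTU
Q = 2142 × 57.55 / 31.36 = 3930.9 BTU/h
E = 3930.9 × 4037 = 15869000 BTU
Cost = 15869000/10⁶ × 13.63 = $216.29

216.3 dollars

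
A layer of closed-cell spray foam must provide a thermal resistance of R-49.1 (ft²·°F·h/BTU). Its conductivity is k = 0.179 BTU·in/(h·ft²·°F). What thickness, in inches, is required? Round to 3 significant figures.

8.79 in

L = R × k = 49.1 × 0.179 = 8.789 in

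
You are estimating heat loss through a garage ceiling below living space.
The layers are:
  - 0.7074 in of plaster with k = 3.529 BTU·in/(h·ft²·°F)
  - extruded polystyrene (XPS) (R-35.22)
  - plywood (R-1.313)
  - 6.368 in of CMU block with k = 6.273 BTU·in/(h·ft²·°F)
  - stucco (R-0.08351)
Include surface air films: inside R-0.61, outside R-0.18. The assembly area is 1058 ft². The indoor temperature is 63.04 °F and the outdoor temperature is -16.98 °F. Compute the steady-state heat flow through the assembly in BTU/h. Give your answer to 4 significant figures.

2192 BTU/h

0.7074/3.529 = 0.20045
6.368/6.273 = 1.0151
R_total = 0.61 + 0.20045 + 35.22 + 1.313 + 1.0151 + 0.08351 + 0.18 = 38.622 ft²·°F·h/BTU
Q = A·ΔT/R = 1058 × (63.04 − (-16.98)) / 38.622 = 2192 BTU/h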